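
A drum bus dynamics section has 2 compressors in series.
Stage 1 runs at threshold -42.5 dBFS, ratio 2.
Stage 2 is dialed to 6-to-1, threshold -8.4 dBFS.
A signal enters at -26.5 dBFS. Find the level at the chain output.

Stage 1: overshoot 16 dB → 16/2 = 8 dB → -34.5 dBFS.
Stage 2: below threshold (-34.5 ≤ -8.4); passes unchanged; output -34.5 dBFS.

-34.5 dBFS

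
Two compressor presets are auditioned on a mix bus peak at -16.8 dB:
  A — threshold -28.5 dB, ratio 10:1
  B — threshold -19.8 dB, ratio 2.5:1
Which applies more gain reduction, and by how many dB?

A, by 8.73 dB

A: GR = 11.7 − 11.7/10 = 10.53 dB.
B: GR = 3 − 3/2.5 = 1.8 dB.
A applies 8.73 dB more gain reduction.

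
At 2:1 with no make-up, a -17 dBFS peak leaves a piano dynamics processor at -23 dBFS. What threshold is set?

-29 dBFS

Gain reduction = -17 − (-23) = 6 dB; output overshoot = GR / (R − 1) = 6 / 1 = 6 dB.
Threshold = output − output overshoot = -23 − 6 = -29 dBFS.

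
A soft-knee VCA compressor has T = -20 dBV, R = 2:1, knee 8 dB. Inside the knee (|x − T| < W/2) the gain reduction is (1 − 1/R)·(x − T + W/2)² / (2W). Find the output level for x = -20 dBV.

x − T + W/2 = -20 − (-20) + 4 = 4.
GR = (1 − 1/2) × 4² / 16 = 0.5 × 16 / 16 = 0.5 dB.
Output = -20 − 0.5 = -20.5 dBV.

-20.5 dBV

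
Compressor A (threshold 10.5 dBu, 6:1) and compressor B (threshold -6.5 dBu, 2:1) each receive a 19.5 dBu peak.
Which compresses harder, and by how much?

A: 9 dB over, compressed to 1.5 dB over, so 7.5 dB of GR.
B: 26 dB over, compressed to 13 dB over, so 13 dB of GR.
B reduces 5.5 dB more.

B, by 5.5 dB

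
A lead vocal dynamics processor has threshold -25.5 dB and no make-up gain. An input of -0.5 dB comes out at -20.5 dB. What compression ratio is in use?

5:1

Input overshoot = -0.5 − (-25.5) = 25 dB; output overshoot = -20.5 − (-25.5) = 5 dB.
Ratio = 25 / 5 = 5.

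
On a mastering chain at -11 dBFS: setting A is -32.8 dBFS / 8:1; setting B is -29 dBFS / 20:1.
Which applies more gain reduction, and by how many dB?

A, by 1.975 dB

A: 21.8 dB over, compressed to 2.725 dB over, so 19.075 dB of GR.
B: 18 dB over, compressed to 0.9 dB over, so 17.1 dB of GR.
A applies 1.975 dB more gain reduction.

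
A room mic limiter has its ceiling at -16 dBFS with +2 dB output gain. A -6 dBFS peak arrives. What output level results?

-14 dBFS

The limiter clamps the peak to its -16 dBFS ceiling.
Output gain then adds 2 dB: -16 + 2 = -14 dBFS.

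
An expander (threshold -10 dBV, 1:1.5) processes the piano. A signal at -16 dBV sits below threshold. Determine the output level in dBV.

-19 dBV

Below threshold, a 1:1.5 expander applies gain = (1.5−1)×(T − x) of attenuation.
(1.5−1) × 6 = 3 dB, so output = -16 − 3 = -19 dBV.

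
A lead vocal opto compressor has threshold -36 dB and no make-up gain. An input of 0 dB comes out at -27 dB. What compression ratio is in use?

4:1

Input overshoot = 0 − (-36) = 36 dB; output overshoot = -27 − (-36) = 9 dB.
Ratio = 36 / 9 = 4.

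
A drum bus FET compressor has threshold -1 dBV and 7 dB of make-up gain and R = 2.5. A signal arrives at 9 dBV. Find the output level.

10 dBV

Overshoot: 9 − (-1) = 10 dB.
At 2.5:1 the overshoot is divided by 2.5, leaving 4 dB above threshold.
So the level is -1 + 4 = 3 dBV; make-up adds 7 dB, giving 10 dBV.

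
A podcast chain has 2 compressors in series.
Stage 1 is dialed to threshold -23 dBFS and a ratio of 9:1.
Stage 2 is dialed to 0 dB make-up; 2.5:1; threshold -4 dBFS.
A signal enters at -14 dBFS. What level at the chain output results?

-22 dBFS

Stage 1: -14 dBFS is 9 dB over -23 dBFS; at 9:1 that becomes 1 dB over, giving -22 dBFS.
Stage 2: -22 dBFS is at or below the -4 dBFS threshold — no compression; output -22 dBFS.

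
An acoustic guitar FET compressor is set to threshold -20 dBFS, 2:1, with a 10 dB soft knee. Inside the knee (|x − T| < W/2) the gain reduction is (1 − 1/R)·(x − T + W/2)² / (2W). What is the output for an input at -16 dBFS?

-18.025 dBFS

x − T + W/2 = -16 − (-20) + 5 = 9.
GR = (1 − 1/2) × 9² / 20 = 0.5 × 81 / 20 = 2.025 dB.
Output = -16 − 2.025 = -18.025 dBFS.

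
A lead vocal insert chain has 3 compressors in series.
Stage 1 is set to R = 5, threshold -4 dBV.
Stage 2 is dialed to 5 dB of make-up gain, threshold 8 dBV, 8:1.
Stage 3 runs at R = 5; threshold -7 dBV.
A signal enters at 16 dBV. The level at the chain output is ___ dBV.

Stage 1: overshoot 20 dB → 20/5 = 4 dB → 0 dBV.
Stage 2: 0 dBV ≤ 8 dBV, so stage 2 doesn't engage; make-up brings it to 5 dBV.
Stage 3: overshoot 12 dB → 12/5 = 2.4 dB → -4.6 dBV.

-4.6 dBV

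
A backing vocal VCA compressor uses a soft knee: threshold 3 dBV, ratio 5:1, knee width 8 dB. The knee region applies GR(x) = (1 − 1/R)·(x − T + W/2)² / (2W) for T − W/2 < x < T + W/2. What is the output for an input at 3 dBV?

2.2 dBV

x − T + W/2 = 3 − 3 + 4 = 4.
GR = (1 − 1/5) × 4² / 16 = 0.8 × 16 / 16 = 0.8 dB.
Output = 3 − 0.8 = 2.2 dBV.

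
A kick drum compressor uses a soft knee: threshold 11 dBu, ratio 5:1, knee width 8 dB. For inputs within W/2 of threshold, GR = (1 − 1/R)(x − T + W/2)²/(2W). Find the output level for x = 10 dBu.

9.55 dBu

x − T + W/2 = 10 − 11 + 4 = 3.
GR = (1 − 1/5) × 3² / 16 = 0.8 × 9 / 16 = 0.45 dB.
Output = 10 − 0.45 = 9.55 dBu.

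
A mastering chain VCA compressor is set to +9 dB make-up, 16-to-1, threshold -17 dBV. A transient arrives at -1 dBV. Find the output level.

Overshoot: -1 − (-17) = 16 dB.
The 16 dB excess becomes 1 dB after 16:1 reduction.
So the level is -17 + 1 = -16 dBV; make-up adds 9 dB, giving -7 dBV.

-7 dBV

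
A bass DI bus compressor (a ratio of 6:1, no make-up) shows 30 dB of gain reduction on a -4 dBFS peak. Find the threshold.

Gain reduction = -4 − (-34) = 30 dB; output overshoot = GR / (R − 1) = 30 / 5 = 6 dB.
Threshold = output − output overshoot = -34 − 6 = -40 dBFS.

-40 dBFS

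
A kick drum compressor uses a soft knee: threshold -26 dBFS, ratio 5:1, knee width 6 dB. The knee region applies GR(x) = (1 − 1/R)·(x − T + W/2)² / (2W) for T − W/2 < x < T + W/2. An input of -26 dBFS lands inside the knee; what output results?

-26.6 dBFS

x − T + W/2 = -26 − (-26) + 3 = 3.
GR = (1 − 1/5) × 3² / 12 = 0.8 × 9 / 12 = 0.6 dB.
Output = -26 − 0.6 = -26.6 dBFS.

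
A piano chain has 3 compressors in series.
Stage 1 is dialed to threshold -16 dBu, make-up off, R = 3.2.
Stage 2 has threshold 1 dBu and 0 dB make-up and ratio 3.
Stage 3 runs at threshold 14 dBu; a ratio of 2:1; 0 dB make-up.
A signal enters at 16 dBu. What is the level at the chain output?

Stage 1: overshoot 32 dB → 32/3.2 = 10 dB → -6 dBu.
Stage 2: -6 dBu ≤ 1 dBu, so stage 2 doesn't engage; output -6 dBu.
Stage 3: -6 dBu is at or below the 14 dBu threshold — no compression; output -6 dBu.

-6 dBu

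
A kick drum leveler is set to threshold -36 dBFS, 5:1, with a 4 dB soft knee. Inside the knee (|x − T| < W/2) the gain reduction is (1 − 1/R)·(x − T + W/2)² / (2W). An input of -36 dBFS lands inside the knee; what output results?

-36.4 dBFS

x − T + W/2 = -36 − (-36) + 2 = 2.
GR = (1 − 1/5) × 2² / 8 = 0.8 × 4 / 8 = 0.4 dB.
Output = -36 − 0.4 = -36.4 dBFS.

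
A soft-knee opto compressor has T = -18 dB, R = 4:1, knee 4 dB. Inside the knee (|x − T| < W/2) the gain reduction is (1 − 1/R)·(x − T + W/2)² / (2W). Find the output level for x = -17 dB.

-17.84375 dB

x − T + W/2 = -17 − (-18) + 2 = 3.
GR = (1 − 1/4) × 3² / 8 = 0.75 × 9 / 8 = 0.84375 dB.
Output = -17 − 0.84375 = -17.84375 dB.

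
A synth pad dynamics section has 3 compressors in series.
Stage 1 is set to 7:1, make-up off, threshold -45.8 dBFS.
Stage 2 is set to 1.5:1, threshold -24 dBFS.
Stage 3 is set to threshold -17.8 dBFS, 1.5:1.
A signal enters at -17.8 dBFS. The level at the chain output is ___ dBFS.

Stage 1: overshoot 28 dB → 28/7 = 4 dB → -41.8 dBFS.
Stage 2: -41.8 dBFS is at or below the -24 dBFS threshold — no compression; output -41.8 dBFS.
Stage 3: below threshold (-41.8 ≤ -17.8); passes unchanged; output -41.8 dBFS.

-41.8 dBFS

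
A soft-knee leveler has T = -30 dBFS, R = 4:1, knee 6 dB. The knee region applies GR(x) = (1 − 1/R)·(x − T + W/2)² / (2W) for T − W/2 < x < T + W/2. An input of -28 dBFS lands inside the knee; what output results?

x − T + W/2 = -28 − (-30) + 3 = 5.
GR = (1 − 1/4) × 5² / 12 = 0.75 × 25 / 12 = 1.5625 dB.
Output = -28 − 1.5625 = -29.5625 dBFS.

-29.5625 dBFS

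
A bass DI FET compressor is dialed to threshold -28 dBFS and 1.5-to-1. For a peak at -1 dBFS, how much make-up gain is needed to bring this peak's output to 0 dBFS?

Without make-up, output = threshold + overshoot/1.5 = -28 + 18 = -10 dBFS.
Gap to target: 10 dB.

10 dB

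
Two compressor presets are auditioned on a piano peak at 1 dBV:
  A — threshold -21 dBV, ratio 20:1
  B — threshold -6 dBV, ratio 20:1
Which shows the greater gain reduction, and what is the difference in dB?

A, by 14.25 dB

A: 22 dB over, compressed to 1.1 dB over, so 20.9 dB of GR.
B: 7 dB over, compressed to 0.35 dB over, so 6.65 dB of GR.
A applies 14.25 dB more gain reduction.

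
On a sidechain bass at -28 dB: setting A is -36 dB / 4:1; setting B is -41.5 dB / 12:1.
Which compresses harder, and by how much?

A: overshoot 8 dB → output overshoot 2 dB → GR 6 dB.
B: overshoot 13.5 dB → output overshoot 1.125 dB → GR 12.375 dB.
Difference: 6.375 dB in favour of B.

B, by 6.375 dB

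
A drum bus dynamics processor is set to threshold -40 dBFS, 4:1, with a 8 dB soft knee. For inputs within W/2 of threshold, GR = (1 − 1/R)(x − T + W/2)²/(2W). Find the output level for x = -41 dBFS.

x − T + W/2 = -41 − (-40) + 4 = 3.
GR = (1 − 1/4) × 3² / 16 = 0.75 × 9 / 16 = 0.421875 dB.
Output = -41 − 0.421875 = -41.421875 dBFS.

-41.421875 dBFS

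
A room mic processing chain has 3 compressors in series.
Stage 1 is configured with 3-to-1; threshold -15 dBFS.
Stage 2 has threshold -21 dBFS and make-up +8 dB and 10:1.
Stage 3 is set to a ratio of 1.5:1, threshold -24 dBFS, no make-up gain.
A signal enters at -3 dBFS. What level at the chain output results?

Stage 1: 12 dB above -15 dBFS, reduced 3:1 to 4 dB above → -11 dBFS.
Stage 2: overshoot 10 dB → 10/10 = 1 dB → -20 dBFS; +8 dB make-up → -12 dBFS.
Stage 3: 12 dB above -24 dBFS, reduced 1.5:1 to 8 dB above → -16 dBFS.

-16 dBFS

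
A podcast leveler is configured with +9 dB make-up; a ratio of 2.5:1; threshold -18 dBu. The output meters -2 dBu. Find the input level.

-0.5 dBu

Before make-up, the level was -2 − 9 = -11 dBu.
The compressed level sits -11 − (-18) = 7 dB over threshold.
Input overshoot = R × output overshoot = 17.5 dB → input = -18 + 17.5 = -0.5 dBu.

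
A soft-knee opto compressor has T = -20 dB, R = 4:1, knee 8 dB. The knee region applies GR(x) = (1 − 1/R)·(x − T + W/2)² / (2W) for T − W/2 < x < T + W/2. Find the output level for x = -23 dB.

x − T + W/2 = -23 − (-20) + 4 = 1.
GR = (1 − 1/4) × 1² / 16 = 0.75 × 1 / 16 = 0.046875 dB.
Output = -23 − 0.046875 = -23.046875 dB.

-23.046875 dB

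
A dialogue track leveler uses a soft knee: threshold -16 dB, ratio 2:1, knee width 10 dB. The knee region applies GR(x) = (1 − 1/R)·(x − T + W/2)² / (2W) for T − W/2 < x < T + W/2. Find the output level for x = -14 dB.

x − T + W/2 = -14 − (-16) + 5 = 7.
GR = (1 − 1/2) × 7² / 20 = 0.5 × 49 / 20 = 1.225 dB.
Output = -14 − 1.225 = -15.225 dB.

-15.225 dB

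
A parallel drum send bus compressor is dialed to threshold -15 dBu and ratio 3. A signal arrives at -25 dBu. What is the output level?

-25 dBu

-25 dBu is 10 dB below the -15 dBu threshold, so no gain reduction is applied.
Output = input = -25 dBu.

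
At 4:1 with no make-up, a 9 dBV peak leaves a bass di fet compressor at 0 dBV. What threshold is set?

-3 dBV

Gain reduction = 9 − 0 = 9 dB; output overshoot = GR / (R − 1) = 9 / 3 = 3 dB.
Threshold = output − output overshoot = 0 − 3 = -3 dBV.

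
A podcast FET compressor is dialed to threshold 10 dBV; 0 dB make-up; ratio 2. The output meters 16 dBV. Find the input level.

The compressed level sits 16 − 10 = 6 dB over threshold.
Input overshoot = R × output overshoot = 12 dB → input = 10 + 12 = 22 dBV.

22 dBV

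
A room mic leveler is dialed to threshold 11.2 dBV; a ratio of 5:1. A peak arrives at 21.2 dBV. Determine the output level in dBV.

Overshoot: 21.2 − 11.2 = 10 dB.
The 10 dB excess becomes 2 dB after 5:1 reduction.
That puts the output at 13.2 dBV.

13.2 dBV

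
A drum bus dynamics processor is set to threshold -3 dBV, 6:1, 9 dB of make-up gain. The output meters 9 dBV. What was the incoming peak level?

Stripping the +9 dB make-up gives 0 dBV at the gain stage.
That's 3 dB above the -3 dBV threshold.
Before 6:1 compression the overshoot was 3 × 6 = 18 dB, so input = -3 + 18 = 15 dBV.

15 dBV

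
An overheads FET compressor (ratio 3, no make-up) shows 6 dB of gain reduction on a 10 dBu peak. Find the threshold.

1 dBu

Input is 9 dB above T (since output overshoot × R = input overshoot: (4 − T)·3 = 10 − T gives T = 1 dBu).
Check: 1 + (10 − 1)/3 = 1 + 3 = 4 dBu. ✓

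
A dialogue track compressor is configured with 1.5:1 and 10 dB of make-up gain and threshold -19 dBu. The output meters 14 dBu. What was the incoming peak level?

15.5 dBu

Before make-up, the level was 14 − 10 = 4 dBu.
Post-compression overshoot = 4 − (-19) = 23 dB.
Input overshoot = R × output overshoot = 34.5 dB → input = -19 + 34.5 = 15.5 dBu.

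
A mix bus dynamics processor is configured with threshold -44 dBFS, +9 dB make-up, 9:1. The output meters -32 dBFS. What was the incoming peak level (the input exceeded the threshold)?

-17 dBFS

Stripping the +9 dB make-up gives -41 dBFS at the gain stage.
Post-compression overshoot = -41 − (-44) = 3 dB.
Undo the ratio: input overshoot = 3 × 9 = 27 dB, giving input = -17 dBFS.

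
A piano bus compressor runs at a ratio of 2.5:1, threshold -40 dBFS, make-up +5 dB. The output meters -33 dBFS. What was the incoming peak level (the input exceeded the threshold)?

-35 dBFS

Before make-up, the level was -33 − 5 = -38 dBFS.
That's 2 dB above the -40 dBFS threshold.
Before 2.5:1 compression the overshoot was 2 × 2.5 = 5 dB, so input = -40 + 5 = -35 dBFS.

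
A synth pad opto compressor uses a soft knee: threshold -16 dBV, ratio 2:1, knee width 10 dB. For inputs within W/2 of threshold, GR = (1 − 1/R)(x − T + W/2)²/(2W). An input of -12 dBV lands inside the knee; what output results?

-14.025 dBV

x − T + W/2 = -12 − (-16) + 5 = 9.
GR = (1 − 1/2) × 9² / 20 = 0.5 × 81 / 20 = 2.025 dB.
Output = -12 − 2.025 = -14.025 dBV.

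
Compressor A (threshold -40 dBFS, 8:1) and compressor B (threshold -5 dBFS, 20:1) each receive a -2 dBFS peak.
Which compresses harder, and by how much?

A, by 30.4 dB

A: 38 dB over, compressed to 4.75 dB over, so 33.25 dB of GR.
B: 3 dB over, compressed to 0.15 dB over, so 2.85 dB of GR.
Difference: 30.4 dB in favour of A.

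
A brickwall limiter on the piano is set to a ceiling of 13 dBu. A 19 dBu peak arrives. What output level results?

13 dBu

At ∞:1, everything above 13 dBu is held at the ceiling.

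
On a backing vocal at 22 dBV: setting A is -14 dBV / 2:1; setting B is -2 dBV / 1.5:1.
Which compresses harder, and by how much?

A, by 10 dB

A: 36 dB over, compressed to 18 dB over, so 18 dB of GR.
B: 24 dB over, compressed to 16 dB over, so 8 dB of GR.
A applies 10 dB more gain reduction.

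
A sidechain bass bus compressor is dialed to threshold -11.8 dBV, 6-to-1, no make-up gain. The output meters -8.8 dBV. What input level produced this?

The compressed level sits -8.8 − (-11.8) = 3 dB over threshold.
Before 6:1 compression the overshoot was 3 × 6 = 18 dB, so input = -11.8 + 18 = 6.2 dBV.

6.2 dBV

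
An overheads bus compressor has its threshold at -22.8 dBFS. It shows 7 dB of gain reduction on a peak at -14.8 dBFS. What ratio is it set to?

Input overshoot = -14.8 − (-22.8) = 8 dB.
Output overshoot = 8 − 7 = 1 dB.
Ratio = input overshoot / output overshoot = 8 / 1 = 8.

8:1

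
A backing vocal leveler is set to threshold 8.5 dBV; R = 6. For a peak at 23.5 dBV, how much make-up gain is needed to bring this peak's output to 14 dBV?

3 dB

Overshoot 15 dB → 15/6 = 2.5 dB after compression, so the compressed level is 8.5 + 2.5 = 11 dBV.
Make-up = target − compressed = 14 − 11 = 3 dB.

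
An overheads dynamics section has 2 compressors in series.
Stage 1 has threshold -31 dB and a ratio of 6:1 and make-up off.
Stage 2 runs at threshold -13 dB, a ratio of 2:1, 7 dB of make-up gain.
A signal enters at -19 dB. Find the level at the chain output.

-22 dB

Stage 1: overshoot 12 dB → 12/6 = 2 dB → -29 dB.
Stage 2: -29 dB is at or below the -13 dB threshold — no compression; make-up brings it to -22 dB.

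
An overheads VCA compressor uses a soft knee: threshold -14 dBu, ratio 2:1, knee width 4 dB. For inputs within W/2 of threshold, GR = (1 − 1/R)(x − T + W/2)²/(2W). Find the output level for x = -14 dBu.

-14.25 dBu

x − T + W/2 = -14 − (-14) + 2 = 2.
GR = (1 − 1/2) × 2² / 8 = 0.5 × 4 / 8 = 0.25 dB.
Output = -14 − 0.25 = -14.25 dBu.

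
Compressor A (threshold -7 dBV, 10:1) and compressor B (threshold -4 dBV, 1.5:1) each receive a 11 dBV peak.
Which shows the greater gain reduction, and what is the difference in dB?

A, by 11.2 dB

A: 18 dB over, compressed to 1.8 dB over, so 16.2 dB of GR.
B: 15 dB over, compressed to 10 dB over, so 5 dB of GR.
A applies 11.2 dB more gain reduction.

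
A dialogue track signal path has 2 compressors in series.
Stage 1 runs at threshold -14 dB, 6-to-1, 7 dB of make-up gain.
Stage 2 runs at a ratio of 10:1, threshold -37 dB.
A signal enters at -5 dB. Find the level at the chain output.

Stage 1: 9 dB above -14 dB, reduced 6:1 to 1.5 dB above → -12.5 dB; +7 dB make-up → -5.5 dB.
Stage 2: -5.5 dB is 31.5 dB over -37 dB; at 10:1 that becomes 3.15 dB over, giving -33.85 dB.

-33.85 dB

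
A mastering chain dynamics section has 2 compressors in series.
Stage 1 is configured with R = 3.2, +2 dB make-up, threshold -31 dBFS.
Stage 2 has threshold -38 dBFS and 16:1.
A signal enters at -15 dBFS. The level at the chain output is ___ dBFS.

Stage 1: overshoot 16 dB → 16/3.2 = 5 dB → -26 dBFS; +2 dB make-up → -24 dBFS.
Stage 2: -24 dBFS is 14 dB over -38 dBFS; at 16:1 that becomes 0.875 dB over, giving -37.125 dBFS.

-37.125 dBFS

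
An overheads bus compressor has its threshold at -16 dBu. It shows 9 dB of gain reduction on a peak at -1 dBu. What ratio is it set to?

Input overshoot = -1 − (-16) = 15 dB.
Output overshoot = 15 − 9 = 6 dB.
Ratio = input overshoot / output overshoot = 15 / 6 = 2.5.

2.5:1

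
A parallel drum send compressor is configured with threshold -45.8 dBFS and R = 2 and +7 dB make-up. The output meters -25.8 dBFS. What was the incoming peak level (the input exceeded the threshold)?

-19.8 dBFS

Before make-up, the level was -25.8 − 7 = -32.8 dBFS.
Post-compression overshoot = -32.8 − (-45.8) = 13 dB.
Input overshoot = R × output overshoot = 26 dB → input = -45.8 + 26 = -19.8 dBFS.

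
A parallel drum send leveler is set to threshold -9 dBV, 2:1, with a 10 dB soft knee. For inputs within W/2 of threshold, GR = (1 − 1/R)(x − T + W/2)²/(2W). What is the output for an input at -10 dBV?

x − T + W/2 = -10 − (-9) + 5 = 4.
GR = (1 − 1/2) × 4² / 20 = 0.5 × 16 / 20 = 0.4 dB.
Output = -10 − 0.4 = -10.4 dBV.

-10.4 dBV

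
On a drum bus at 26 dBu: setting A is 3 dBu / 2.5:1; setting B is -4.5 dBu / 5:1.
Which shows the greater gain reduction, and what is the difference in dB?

A: 23 dB over, compressed to 9.2 dB over, so 13.8 dB of GR.
B: 30.5 dB over, compressed to 6.1 dB over, so 24.4 dB of GR.
B reduces 10.6 dB more.

B, by 10.6 dB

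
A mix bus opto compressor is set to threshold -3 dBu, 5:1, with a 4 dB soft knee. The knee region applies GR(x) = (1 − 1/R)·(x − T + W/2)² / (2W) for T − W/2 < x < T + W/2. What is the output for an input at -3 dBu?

-3.4 dBu

x − T + W/2 = -3 − (-3) + 2 = 2.
GR = (1 − 1/5) × 2² / 8 = 0.8 × 4 / 8 = 0.4 dB.
Output = -3 − 0.4 = -3.4 dBu.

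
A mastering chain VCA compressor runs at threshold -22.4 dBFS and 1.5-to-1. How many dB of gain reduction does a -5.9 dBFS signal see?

5.5 dB

-5.9 dBFS exceeds the threshold by 16.5 dB.
At 1.5:1, output sits 16.5/1.5 = 11 dB above threshold.
So the signal is attenuated by 16.5 − 11 = 5.5 dB.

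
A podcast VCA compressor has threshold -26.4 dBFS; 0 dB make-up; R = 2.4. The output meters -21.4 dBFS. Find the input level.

-14.4 dBFS

The compressed level sits -21.4 − (-26.4) = 5 dB over threshold.
Undo the ratio: input overshoot = 5 × 2.4 = 12 dB, giving input = -14.4 dBFS.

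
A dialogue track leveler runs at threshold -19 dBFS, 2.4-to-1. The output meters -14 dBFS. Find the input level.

That's 5 dB above the -19 dBFS threshold.
Input overshoot = R × output overshoot = 12 dB → input = -19 + 12 = -7 dBFS.

-7 dBFS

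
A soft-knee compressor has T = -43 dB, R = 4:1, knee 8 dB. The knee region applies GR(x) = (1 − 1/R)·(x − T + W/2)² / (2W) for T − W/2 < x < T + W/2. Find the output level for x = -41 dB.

-42.6875 dB

x − T + W/2 = -41 − (-43) + 4 = 6.
GR = (1 − 1/4) × 6² / 16 = 0.75 × 36 / 16 = 1.6875 dB.
Output = -41 − 1.6875 = -42.6875 dB.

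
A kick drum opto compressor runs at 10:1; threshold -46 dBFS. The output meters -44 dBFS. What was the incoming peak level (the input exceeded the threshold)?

That's 2 dB above the -46 dBFS threshold.
Before 10:1 compression the overshoot was 2 × 10 = 20 dB, so input = -46 + 20 = -26 dBFS.

-26 dBFS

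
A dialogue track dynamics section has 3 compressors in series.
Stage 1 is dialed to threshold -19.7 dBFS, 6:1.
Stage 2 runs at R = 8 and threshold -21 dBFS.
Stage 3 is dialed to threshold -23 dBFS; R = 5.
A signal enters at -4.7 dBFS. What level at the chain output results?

-22.505 dBFS

Stage 1: -4.7 dBFS is 15 dB over -19.7 dBFS; at 6:1 that becomes 2.5 dB over, giving -17.2 dBFS.
Stage 2: -17.2 dBFS is 3.8 dB over -21 dBFS; at 8:1 that becomes 0.475 dB over, giving -20.525 dBFS.
Stage 3: -20.525 dBFS is 2.475 dB over -23 dBFS; at 5:1 that becomes 0.495 dB over, giving -22.505 dBFS.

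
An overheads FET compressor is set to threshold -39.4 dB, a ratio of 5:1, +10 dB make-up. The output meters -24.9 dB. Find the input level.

-16.9 dB

Remove make-up: -24.9 − 10 = -34.9 dB.
That's 4.5 dB above the -39.4 dB threshold.
Undo the ratio: input overshoot = 4.5 × 5 = 22.5 dB, giving input = -16.9 dB.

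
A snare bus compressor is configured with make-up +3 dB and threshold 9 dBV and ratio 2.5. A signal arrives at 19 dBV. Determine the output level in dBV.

16 dBV

Overshoot: 19 − 9 = 10 dB.
The 10 dB excess becomes 4 dB after 2.5:1 reduction.
So the level is 9 + 4 = 13 dBV; make-up adds 3 dB, giving 16 dBV.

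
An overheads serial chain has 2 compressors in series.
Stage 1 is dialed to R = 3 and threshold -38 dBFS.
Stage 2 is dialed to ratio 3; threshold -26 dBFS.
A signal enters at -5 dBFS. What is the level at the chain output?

Stage 1: -5 dBFS is 33 dB over -38 dBFS; at 3:1 that becomes 11 dB over, giving -27 dBFS.
Stage 2: -27 dBFS ≤ -26 dBFS, so stage 2 doesn't engage; output -27 dBFS.

-27 dBFS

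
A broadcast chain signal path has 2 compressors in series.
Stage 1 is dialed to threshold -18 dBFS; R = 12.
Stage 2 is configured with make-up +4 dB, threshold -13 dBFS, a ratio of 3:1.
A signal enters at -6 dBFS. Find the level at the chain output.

-13 dBFS

Stage 1: -6 dBFS is 12 dB over -18 dBFS; at 12:1 that becomes 1 dB over, giving -17 dBFS.
Stage 2: -17 dBFS ≤ -13 dBFS, so stage 2 doesn't engage; make-up brings it to -13 dBFS.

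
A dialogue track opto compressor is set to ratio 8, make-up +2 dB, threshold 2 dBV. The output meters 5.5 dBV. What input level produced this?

Remove make-up: 5.5 − 2 = 3.5 dBV.
The compressed level sits 3.5 − 2 = 1.5 dB over threshold.
Before 8:1 compression the overshoot was 1.5 × 8 = 12 dB, so input = 2 + 12 = 14 dBV.

14 dBV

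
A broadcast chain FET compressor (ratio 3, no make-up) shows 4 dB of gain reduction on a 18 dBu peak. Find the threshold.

Input is 6 dB above T (since output overshoot × R = input overshoot: (14 − T)·3 = 18 − T gives T = 12 dBu).
Check: 12 + (18 − 12)/3 = 12 + 2 = 14 dBu. ✓

12 dBu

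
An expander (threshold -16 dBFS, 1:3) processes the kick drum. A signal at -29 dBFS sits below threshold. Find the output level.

-55 dBFS

Below threshold, a 1:3 expander applies gain = (3−1)×(T − x) of attenuation.
(3−1) × 13 = 26 dB, so output = -29 − 26 = -55 dBFS.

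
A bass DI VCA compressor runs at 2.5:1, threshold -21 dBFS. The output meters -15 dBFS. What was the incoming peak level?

The compressed level sits -15 − (-21) = 6 dB over threshold.
Before 2.5:1 compression the overshoot was 6 × 2.5 = 15 dB, so input = -21 + 15 = -6 dBFS.

-6 dBFS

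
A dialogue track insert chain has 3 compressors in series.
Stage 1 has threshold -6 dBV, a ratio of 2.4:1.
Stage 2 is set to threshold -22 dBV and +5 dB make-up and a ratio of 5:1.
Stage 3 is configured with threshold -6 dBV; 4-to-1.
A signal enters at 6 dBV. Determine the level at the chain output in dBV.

Stage 1: 6 dBV is 12 dB over -6 dBV; at 2.4:1 that becomes 5 dB over, giving -1 dBV.
Stage 2: 21 dB above -22 dBV, reduced 5:1 to 4.2 dB above → -17.8 dBV; +5 dB make-up → -12.8 dBV.
Stage 3: -12.8 dBV is at or below the -6 dBV threshold — no compression; output -12.8 dBV.

-12.8 dBV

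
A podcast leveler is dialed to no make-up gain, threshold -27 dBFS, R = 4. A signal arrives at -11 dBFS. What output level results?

-23 dBFS

-11 dBFS sits 16 dB over threshold.
4:1 compression reduces that to 16/4 = 4 dB over.
That puts the output at -23 dBFS.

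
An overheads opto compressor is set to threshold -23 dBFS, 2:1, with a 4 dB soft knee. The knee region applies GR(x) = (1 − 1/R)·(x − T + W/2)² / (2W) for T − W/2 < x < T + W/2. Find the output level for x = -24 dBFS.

x − T + W/2 = -24 − (-23) + 2 = 1.
GR = (1 − 1/2) × 1² / 8 = 0.5 × 1 / 8 = 0.0625 dB.
Output = -24 − 0.0625 = -24.0625 dBFS.

-24.0625 dBFS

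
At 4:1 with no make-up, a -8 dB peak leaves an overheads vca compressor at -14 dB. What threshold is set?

-16 dB

Let T be the threshold. Output overshoot = (input overshoot)/R, so -14 − T = (-8 − T)/4.
4·(-14 − T) = -8 − T → 3·T = -56 − (-8) = -48.
T = -48/3 = -16 dB.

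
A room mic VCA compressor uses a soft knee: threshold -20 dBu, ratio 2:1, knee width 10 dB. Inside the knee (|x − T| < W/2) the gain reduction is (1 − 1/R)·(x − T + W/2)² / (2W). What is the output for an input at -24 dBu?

-24.025 dBu

x − T + W/2 = -24 − (-20) + 5 = 1.
GR = (1 − 1/2) × 1² / 20 = 0.5 × 1 / 20 = 0.025 dB.
Output = -24 − 0.025 = -24.025 dBu.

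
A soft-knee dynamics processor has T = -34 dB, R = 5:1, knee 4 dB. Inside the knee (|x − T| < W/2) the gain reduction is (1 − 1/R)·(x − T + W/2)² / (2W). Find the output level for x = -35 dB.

x − T + W/2 = -35 − (-34) + 2 = 1.
GR = (1 − 1/5) × 1² / 8 = 0.8 × 1 / 8 = 0.1 dB.
Output = -35 − 0.1 = -35.1 dB.

-35.1 dB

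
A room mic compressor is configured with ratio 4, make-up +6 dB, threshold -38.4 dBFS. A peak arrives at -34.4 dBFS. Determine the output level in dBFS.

-34.4 dBFS sits 4 dB over threshold.
4:1 compression reduces that to 4/4 = 1 dB over.
So the level is -38.4 + 1 = -37.4 dBFS; make-up adds 6 dB, giving -31.4 dBFS.

-31.4 dBFS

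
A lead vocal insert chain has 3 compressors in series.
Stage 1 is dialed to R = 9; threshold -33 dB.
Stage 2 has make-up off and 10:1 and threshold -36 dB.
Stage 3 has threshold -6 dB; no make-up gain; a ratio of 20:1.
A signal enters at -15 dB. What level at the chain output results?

Stage 1: -15 dB is 18 dB over -33 dB; at 9:1 that becomes 2 dB over, giving -31 dB.
Stage 2: 5 dB above -36 dB, reduced 10:1 to 0.5 dB above → -35.5 dB.
Stage 3: -35.5 dB is at or below the -6 dB threshold — no compression; output -35.5 dB.

-35.5 dB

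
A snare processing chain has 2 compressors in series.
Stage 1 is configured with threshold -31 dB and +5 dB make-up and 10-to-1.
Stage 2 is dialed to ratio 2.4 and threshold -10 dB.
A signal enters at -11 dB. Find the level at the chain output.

-24 dB

Stage 1: 20 dB above -31 dB, reduced 10:1 to 2 dB above → -29 dB; +5 dB make-up → -24 dB.
Stage 2: -24 dB is at or below the -10 dB threshold — no compression; output -24 dB.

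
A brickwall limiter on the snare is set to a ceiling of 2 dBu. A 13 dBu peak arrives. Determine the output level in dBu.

A brickwall limiter is an ∞:1 compressor: any input above the ceiling is clamped to 2 dBu.

2 dBu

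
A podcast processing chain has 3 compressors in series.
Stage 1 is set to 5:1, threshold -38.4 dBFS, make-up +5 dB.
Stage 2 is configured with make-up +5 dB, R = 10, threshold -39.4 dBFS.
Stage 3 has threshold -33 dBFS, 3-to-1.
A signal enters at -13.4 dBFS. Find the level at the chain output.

Stage 1: overshoot 25 dB → 25/5 = 5 dB → -33.4 dBFS; +5 dB make-up → -28.4 dBFS.
Stage 2: overshoot 11 dB → 11/10 = 1.1 dB → -38.3 dBFS; +5 dB make-up → -33.3 dBFS.
Stage 3: -33.3 dBFS is at or below the -33 dBFS threshold — no compression; output -33.3 dBFS.

-33.3 dBFS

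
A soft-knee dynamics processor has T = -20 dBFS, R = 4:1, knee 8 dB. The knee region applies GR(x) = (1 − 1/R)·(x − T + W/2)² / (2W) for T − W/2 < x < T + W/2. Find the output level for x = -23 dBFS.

x − T + W/2 = -23 − (-20) + 4 = 1.
GR = (1 − 1/4) × 1² / 16 = 0.75 × 1 / 16 = 0.046875 dB.
Output = -23 − 0.046875 = -23.046875 dBFS.

-23.046875 dBFS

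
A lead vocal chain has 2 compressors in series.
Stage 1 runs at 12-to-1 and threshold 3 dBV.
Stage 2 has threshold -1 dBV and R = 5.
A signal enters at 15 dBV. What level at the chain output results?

0 dBV

Stage 1: overshoot 12 dB → 12/12 = 1 dB → 4 dBV.
Stage 2: 5 dB above -1 dBV, reduced 5:1 to 1 dB above → 0 dBV.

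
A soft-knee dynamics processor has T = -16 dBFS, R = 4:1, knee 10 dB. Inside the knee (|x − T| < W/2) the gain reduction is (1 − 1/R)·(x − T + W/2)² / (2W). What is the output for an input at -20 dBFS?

x − T + W/2 = -20 − (-16) + 5 = 1.
GR = (1 − 1/4) × 1² / 20 = 0.75 × 1 / 20 = 0.0375 dB.
Output = -20 − 0.0375 = -20.0375 dBFS.

-20.0375 dBFS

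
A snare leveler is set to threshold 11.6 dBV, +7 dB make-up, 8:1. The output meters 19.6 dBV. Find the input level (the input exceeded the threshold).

Before make-up, the level was 19.6 − 7 = 12.6 dBV.
The compressed level sits 12.6 − 11.6 = 1 dB over threshold.
Undo the ratio: input overshoot = 1 × 8 = 8 dB, giving input = 19.6 dBV.

19.6 dBV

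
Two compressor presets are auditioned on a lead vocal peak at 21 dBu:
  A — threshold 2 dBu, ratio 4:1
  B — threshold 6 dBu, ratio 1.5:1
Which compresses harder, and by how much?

A, by 9.25 dB

A: 19 dB over, compressed to 4.75 dB over, so 14.25 dB of GR.
B: 15 dB over, compressed to 10 dB over, so 5 dB of GR.
A applies 9.25 dB more gain reduction.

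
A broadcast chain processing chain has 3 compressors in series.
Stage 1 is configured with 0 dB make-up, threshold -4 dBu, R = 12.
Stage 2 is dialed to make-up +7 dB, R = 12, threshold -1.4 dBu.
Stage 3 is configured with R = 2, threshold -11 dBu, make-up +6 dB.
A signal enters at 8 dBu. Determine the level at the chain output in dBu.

Stage 1: 8 dBu is 12 dB over -4 dBu; at 12:1 that becomes 1 dB over, giving -3 dBu.
Stage 2: -3 dBu ≤ -1.4 dBu, so stage 2 doesn't engage; make-up brings it to 4 dBu.
Stage 3: 15 dB above -11 dBu, reduced 2:1 to 7.5 dB above → -3.5 dBu; +6 dB make-up → 2.5 dBu.

2.5 dBu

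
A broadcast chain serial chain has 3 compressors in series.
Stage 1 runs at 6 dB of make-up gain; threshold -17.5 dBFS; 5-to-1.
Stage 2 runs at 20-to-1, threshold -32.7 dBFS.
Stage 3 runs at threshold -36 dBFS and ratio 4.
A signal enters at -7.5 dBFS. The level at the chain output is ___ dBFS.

-34.885 dBFS

Stage 1: overshoot 10 dB → 10/5 = 2 dB → -15.5 dBFS; +6 dB make-up → -9.5 dBFS.
Stage 2: -9.5 dBFS is 23.2 dB over -32.7 dBFS; at 20:1 that becomes 1.16 dB over, giving -31.54 dBFS.
Stage 3: overshoot 4.46 dB → 4.46/4 = 1.115 dB → -34.885 dBFS.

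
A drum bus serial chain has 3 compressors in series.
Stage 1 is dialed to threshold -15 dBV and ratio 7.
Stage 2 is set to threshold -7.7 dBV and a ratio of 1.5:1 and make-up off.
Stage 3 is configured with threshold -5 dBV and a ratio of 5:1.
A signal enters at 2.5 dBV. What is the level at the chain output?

-12.5 dBV

Stage 1: 17.5 dB above -15 dBV, reduced 7:1 to 2.5 dB above → -12.5 dBV.
Stage 2: -12.5 dBV ≤ -7.7 dBV, so stage 2 doesn't engage; output -12.5 dBV.
Stage 3: -12.5 dBV ≤ -5 dBV, so stage 3 doesn't engage; output -12.5 dBV.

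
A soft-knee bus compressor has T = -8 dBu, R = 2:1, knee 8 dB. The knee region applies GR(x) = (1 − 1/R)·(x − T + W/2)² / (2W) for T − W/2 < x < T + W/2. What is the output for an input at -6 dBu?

-7.125 dBu

x − T + W/2 = -6 − (-8) + 4 = 6.
GR = (1 − 1/2) × 6² / 16 = 0.5 × 36 / 16 = 1.125 dB.
Output = -6 − 1.125 = -7.125 dBu.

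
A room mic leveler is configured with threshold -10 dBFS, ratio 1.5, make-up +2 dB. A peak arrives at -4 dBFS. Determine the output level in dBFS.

The input is 6 dB above the -10 dBFS threshold.
1.5:1 compression reduces that to 6/1.5 = 4 dB over.
So the level is -10 + 4 = -6 dBFS; make-up adds 2 dB, giving -4 dBFS.

-4 dBFS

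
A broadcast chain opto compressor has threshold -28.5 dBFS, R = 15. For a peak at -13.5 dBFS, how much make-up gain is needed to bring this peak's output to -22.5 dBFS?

5 dB

Overshoot 15 dB → 15/15 = 1 dB after compression, so the compressed level is -28.5 + 1 = -27.5 dBFS.
Make-up = target − compressed = -22.5 − (-27.5) = 5 dB.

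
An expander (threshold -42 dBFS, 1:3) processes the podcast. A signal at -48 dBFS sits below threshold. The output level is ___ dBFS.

Below threshold, a 1:3 expander applies gain = (3−1)×(T − x) of attenuation.
(3−1) × 6 = 12 dB, so output = -48 − 12 = -60 dBFS.

-60 dBFS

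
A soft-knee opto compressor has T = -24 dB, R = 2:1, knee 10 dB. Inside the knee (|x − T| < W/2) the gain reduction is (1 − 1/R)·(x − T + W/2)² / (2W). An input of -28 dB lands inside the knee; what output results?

-28.025 dB

x − T + W/2 = -28 − (-24) + 5 = 1.
GR = (1 − 1/2) × 1² / 20 = 0.5 × 1 / 20 = 0.025 dB.
Output = -28 − 0.025 = -28.025 dB.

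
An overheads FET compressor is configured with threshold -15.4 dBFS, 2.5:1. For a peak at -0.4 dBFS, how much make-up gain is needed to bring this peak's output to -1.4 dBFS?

8 dB

The peak compresses to -15.4 + 15/2.5 = -9.4 dBFS.
To reach -1.4 dBFS requires -1.4 − (-9.4) = 8 dB of make-up.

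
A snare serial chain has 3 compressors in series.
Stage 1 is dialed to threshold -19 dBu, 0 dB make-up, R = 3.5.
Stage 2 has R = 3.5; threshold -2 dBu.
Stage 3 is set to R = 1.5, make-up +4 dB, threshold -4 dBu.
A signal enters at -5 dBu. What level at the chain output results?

-11 dBu

Stage 1: overshoot 14 dB → 14/3.5 = 4 dB → -15 dBu.
Stage 2: below threshold (-15 ≤ -2); passes unchanged; output -15 dBu.
Stage 3: -15 dBu ≤ -4 dBu, so stage 3 doesn't engage; make-up brings it to -11 dBu.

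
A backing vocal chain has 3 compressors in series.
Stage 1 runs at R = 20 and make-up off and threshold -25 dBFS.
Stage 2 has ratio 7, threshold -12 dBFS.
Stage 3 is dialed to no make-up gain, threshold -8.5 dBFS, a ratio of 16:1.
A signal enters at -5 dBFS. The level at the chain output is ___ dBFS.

Stage 1: 20 dB above -25 dBFS, reduced 20:1 to 1 dB above → -24 dBFS.
Stage 2: -24 dBFS ≤ -12 dBFS, so stage 2 doesn't engage; output -24 dBFS.
Stage 3: -24 dBFS is at or below the -8.5 dBFS threshold — no compression; output -24 dBFS.

-24 dBFS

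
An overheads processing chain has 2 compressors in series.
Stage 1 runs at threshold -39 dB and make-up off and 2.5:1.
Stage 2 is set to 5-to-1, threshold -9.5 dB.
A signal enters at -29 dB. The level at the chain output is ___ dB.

Stage 1: 10 dB above -39 dB, reduced 2.5:1 to 4 dB above → -35 dB.
Stage 2: below threshold (-35 ≤ -9.5); passes unchanged; output -35 dB.

-35 dB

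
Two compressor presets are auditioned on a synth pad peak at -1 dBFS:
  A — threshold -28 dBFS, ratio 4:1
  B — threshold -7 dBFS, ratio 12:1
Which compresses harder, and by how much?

A: GR = 27 − 27/4 = 20.25 dB.
B: GR = 6 − 6/12 = 5.5 dB.
A reduces 14.75 dB more.

A, by 14.75 dB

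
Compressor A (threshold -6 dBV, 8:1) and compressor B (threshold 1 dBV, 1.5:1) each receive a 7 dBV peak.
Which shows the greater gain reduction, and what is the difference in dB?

A: overshoot 13 dB → output overshoot 1.625 dB → GR 11.375 dB.
B: overshoot 6 dB → output overshoot 4 dB → GR 2 dB.
Difference: 9.375 dB in favour of A.

A, by 9.375 dB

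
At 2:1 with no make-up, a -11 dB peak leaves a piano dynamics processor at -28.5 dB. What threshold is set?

Gain reduction = -11 − (-28.5) = 17.5 dB; output overshoot = GR / (R − 1) = 17.5 / 1 = 17.5 dB.
Threshold = output − output overshoot = -28.5 − 17.5 = -46 dB.

-46 dB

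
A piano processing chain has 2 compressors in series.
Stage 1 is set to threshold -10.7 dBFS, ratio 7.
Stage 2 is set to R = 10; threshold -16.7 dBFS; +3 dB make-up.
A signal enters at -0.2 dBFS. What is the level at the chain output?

-12.95 dBFS

Stage 1: -0.2 dBFS is 10.5 dB over -10.7 dBFS; at 7:1 that becomes 1.5 dB over, giving -9.2 dBFS.
Stage 2: 7.5 dB above -16.7 dBFS, reduced 10:1 to 0.75 dB above → -15.95 dBFS; +3 dB make-up → -12.95 dBFS.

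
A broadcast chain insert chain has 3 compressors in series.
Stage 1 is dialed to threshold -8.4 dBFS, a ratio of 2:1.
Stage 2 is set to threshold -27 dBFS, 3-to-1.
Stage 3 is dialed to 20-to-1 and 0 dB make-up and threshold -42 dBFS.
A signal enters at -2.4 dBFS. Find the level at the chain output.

-40.89 dBFS

Stage 1: -2.4 dBFS is 6 dB over -8.4 dBFS; at 2:1 that becomes 3 dB over, giving -5.4 dBFS.
Stage 2: 21.6 dB above -27 dBFS, reduced 3:1 to 7.2 dB above → -19.8 dBFS.
Stage 3: -19.8 dBFS is 22.2 dB over -42 dBFS; at 20:1 that becomes 1.11 dB over, giving -40.89 dBFS.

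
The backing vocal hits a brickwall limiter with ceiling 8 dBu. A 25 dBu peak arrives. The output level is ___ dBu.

8 dBu

The limiter clamps the peak to its 8 dBu ceiling.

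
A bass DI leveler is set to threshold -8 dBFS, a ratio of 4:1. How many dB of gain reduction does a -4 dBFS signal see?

-4 dBFS exceeds the threshold by 4 dB.
A 4:1 ratio leaves 1 dB of that excess.
So the signal is attenuated by 4 − 1 = 3 dB.

3 dB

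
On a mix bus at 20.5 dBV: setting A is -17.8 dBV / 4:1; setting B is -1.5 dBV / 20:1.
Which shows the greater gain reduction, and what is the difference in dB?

A: GR = 38.3 − 38.3/4 = 28.725 dB.
B: GR = 22 − 22/20 = 20.9 dB.
A reduces 7.825 dB more.

A, by 7.825 dB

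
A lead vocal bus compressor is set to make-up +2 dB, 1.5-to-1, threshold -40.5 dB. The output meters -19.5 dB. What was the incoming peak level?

Stripping the +2 dB make-up gives -21.5 dB at the gain stage.
The compressed level sits -21.5 − (-40.5) = 19 dB over threshold.
Undo the ratio: input overshoot = 19 × 1.5 = 28.5 dB, giving input = -12 dB.

-12 dB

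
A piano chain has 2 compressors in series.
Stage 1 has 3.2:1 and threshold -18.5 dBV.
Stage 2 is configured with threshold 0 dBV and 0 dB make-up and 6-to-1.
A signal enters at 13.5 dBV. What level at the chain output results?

Stage 1: 13.5 dBV is 32 dB over -18.5 dBV; at 3.2:1 that becomes 10 dB over, giving -8.5 dBV.
Stage 2: -8.5 dBV ≤ 0 dBV, so stage 2 doesn't engage; output -8.5 dBV.

-8.5 dBV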